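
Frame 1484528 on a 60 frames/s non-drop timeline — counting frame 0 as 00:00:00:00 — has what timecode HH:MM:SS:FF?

06:52:22:08

1484528 ÷ 60 = 24742 full seconds, remainder 8 frames.
24742 s = 6 h 52 min 22 s.
Timecode: 06:52:22:08.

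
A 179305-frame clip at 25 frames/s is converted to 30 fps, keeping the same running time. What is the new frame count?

Target frames = source frames × (target rate / source rate) = 179305 × (30)/(25) = 179305 × 6/5 = 215166.

215166 frames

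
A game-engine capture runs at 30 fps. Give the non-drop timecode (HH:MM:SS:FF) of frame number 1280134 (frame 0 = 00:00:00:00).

11:51:11:04

1280134 ÷ 30 = 42671 full seconds, remainder 4 frames.
42671 s = 11 h 51 min 11 s.
Timecode: 11:51:11:04.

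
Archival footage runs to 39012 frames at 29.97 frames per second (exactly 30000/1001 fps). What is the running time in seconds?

Running time = 39012 / (30000/1001) = 1301.7004 s.

1301.7004 seconds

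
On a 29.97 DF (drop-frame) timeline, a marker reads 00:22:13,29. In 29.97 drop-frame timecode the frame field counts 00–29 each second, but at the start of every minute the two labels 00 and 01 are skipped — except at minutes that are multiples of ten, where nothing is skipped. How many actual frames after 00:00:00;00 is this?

39979

Complete 10-minute blocks: 2, each 17982 frames → 35964.
Remaining 2 whole minutes in the current block: 1800 + 1 × 1798 = 3598 frames.
Within the current minute: 13 × 30 + 29 − 2 = 417 (labels ;00/;01 skipped at this minute). Total = 35964 + 3598 + 417 = 39979.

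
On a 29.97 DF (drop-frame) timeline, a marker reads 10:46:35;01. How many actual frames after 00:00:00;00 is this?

Complete 10-minute blocks: 64, each 17982 frames → 1150848.
Remaining 6 whole minutes in the current block: 1800 + 5 × 1798 = 10790 frames.
Within the current minute: 35 × 30 + 1 − 2 = 1049 (labels ;00/;01 skipped at this minute). Total = 1150848 + 10790 + 1049 = 1162687.

1162687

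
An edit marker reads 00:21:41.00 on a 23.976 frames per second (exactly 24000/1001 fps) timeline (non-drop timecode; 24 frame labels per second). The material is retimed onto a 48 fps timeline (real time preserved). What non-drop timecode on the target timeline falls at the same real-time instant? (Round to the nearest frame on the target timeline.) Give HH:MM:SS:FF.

Source frame index: (0×3600 + 21×60 + 41) × 24 + 0 = 31224.
Real time: 31224 / (24000/1001) = 1302301/1000 s.
Target frame: (1302301/1000) × (48) = 7813806/125 ≈ 62510.448 → 62510.
At 48 labels/s: frame 62510 → 00:21:42:14.

00:21:42:14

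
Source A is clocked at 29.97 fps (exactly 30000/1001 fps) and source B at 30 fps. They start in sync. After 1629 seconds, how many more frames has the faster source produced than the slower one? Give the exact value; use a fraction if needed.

48870/1001 frames

A emits 30000/1001 × 1629 = 48870000/1001 frames; B emits 30 × 1629 = 48870.
Difference = 48870/1001 frames (≈ 48.8212); B is ahead of A.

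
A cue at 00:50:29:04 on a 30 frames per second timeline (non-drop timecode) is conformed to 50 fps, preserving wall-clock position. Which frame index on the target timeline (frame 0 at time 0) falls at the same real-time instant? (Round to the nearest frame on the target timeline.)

frame 151457

Source frame index: (0×3600 + 50×60 + 29) × 30 + 4 = 90874.
Real time: 90874 / (30) = 45437/15 s.
Target frame: (45437/15) × (50) = 454370/3 ≈ 151456.667 → 151457.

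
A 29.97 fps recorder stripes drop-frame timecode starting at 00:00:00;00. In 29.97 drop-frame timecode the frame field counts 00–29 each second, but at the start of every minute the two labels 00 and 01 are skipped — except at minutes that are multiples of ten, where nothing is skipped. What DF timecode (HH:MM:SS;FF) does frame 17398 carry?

00:09:40;16

Ten DF minutes hold 17982 frames, so frame 17398 lies in block 0 (frames 0–17981) with 17398 frames into that block.
The block's first minute is 1800 frames and the rest 1798 each; 17398 frames reaches minute 9, so 0 × 18 + 9 × 2 = 18 labels have been skipped so far.
Adding those back, label number 17398 + 18 = 17416 at 30 labels/s is 580 s + 16 f = 0 h 9 min 40 s frame 16, i.e. 00:09:40;16.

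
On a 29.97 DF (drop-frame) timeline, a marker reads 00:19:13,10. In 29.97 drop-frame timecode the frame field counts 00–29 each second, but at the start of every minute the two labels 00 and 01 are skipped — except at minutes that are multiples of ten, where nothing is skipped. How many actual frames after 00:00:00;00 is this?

As if non-drop at 30 labels/s: (0 × 3600 + 19 × 60 + 13) × 30 + 10 = 34600.
Minute boundaries passed: 19; those not divisible by 10: 19 − 1 = 18; dropped labels = 2 × 18 = 36.
Actual frame index = 34600 − 36 = 34564.

34564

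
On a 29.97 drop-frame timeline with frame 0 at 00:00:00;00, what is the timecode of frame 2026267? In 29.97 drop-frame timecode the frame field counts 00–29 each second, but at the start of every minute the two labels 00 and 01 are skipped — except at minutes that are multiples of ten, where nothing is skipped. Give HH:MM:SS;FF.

Ten DF minutes hold 17982 frames, so frame 2026267 lies in block 112 (frames 2013984–2031965) with 12283 frames into that block.
The block's first minute is 1800 frames and the rest 1798 each; 12283 frames reaches minute 6, so 112 × 18 + 6 × 2 = 2028 labels have been skipped so far.
Adding those back, label number 2026267 + 2028 = 2028295 at 30 labels/s is 67609 s + 25 f = 18 h 46 min 49 s frame 25, i.e. 18:46:49;25.

18:46:49;25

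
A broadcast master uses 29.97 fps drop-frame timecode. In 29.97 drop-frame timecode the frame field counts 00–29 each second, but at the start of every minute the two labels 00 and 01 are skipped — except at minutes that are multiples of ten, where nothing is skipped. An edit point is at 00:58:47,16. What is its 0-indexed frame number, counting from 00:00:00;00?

As if non-drop at 30 labels/s: (0 × 3600 + 58 × 60 + 47) × 30 + 16 = 105826.
Minute boundaries passed: 58; those not divisible by 10: 58 − 5 = 53; dropped labels = 2 × 53 = 106.
Actual frame index = 105826 − 106 = 105720.

105720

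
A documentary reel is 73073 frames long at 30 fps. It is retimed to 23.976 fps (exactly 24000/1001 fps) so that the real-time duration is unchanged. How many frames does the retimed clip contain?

Target frames = source frames × (target rate / source rate) = 73073 × (24000/1001)/(30) = 73073 × 800/1001 = 58400.

58400 frames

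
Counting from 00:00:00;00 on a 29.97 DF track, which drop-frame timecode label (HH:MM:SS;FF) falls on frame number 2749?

Ten DF minutes hold 17982 frames, so frame 2749 lies in block 0 (frames 0–17981) with 2749 frames into that block.
The block's first minute is 1800 frames and the rest 1798 each; 2749 frames reaches minute 1, so 0 × 18 + 1 × 2 = 2 labels have been skipped so far.
Adding those back, label number 2749 + 2 = 2751 at 30 labels/s is 91 s + 21 f = 0 h 1 min 31 s frame 21, i.e. 00:01:31;21.

00:01:31;21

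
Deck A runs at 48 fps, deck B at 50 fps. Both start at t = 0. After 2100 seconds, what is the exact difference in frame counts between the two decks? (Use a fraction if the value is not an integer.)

4200 frames

A emits 48 × 2100 = 100800 frames; B emits 50 × 2100 = 105000.
Difference = 4200 frames; B is ahead of A.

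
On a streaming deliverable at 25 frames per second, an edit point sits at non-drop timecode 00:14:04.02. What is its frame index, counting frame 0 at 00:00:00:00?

Total seconds to the label: (0 × 3600 + 14 × 60 + 4) = 844.
Frame index = 844 × 25 + 2 = 21102.

frame 21102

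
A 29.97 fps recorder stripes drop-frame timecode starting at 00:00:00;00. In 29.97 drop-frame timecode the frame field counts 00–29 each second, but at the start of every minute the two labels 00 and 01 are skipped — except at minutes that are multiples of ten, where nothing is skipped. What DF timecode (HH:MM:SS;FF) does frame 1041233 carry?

09:39:02;17

Each 10-minute DF block holds 10 × 60 × 30 − 9 × 2 = 17982 frames. 1041233 ÷ 17982 → 57 full blocks, remainder 16259.
Within the partial block the first minute is 1800 frames and each further minute 1798, so 9 further minute boundaries passed. Total skipped labels = 18 × 57 + 2 × 9 = 1044.
Non-drop label index = 1041233 + 1044 = 1042277; at 30 labels/s that is 09:39:02:17, i.e. DF 09:39:02;17.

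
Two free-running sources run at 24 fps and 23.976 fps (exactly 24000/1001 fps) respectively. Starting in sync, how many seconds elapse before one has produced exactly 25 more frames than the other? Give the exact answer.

25025/24 seconds

The gap grows by |24000/1001 − 24| = 24/1001 frames per second.
Time for a 25-frame gap: 25 ÷ (24/1001) = 25025/24 s.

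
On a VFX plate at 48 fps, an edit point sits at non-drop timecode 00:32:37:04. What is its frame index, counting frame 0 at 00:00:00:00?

Total seconds to the label: (0 × 3600 + 32 × 60 + 37) = 1957.
Frame index = 1957 × 48 + 4 = 93940.

93940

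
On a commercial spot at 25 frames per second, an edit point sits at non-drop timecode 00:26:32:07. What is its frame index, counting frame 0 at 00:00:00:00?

frame 39807

Total seconds to the label: (0 × 3600 + 26 × 60 + 32) = 1592.
Frame index = 1592 × 25 + 7 = 39807.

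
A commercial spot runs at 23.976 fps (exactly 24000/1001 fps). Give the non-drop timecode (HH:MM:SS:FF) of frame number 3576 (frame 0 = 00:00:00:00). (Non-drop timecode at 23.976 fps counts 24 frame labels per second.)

00:02:29:00

3576 ÷ 24 = 149 full seconds, remainder 0 frames.
149 s = 0 h 2 min 29 s.
Timecode: 00:02:29:00.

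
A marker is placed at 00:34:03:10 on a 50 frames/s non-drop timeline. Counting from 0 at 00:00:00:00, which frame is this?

Total seconds to the label: (0 × 3600 + 34 × 60 + 3) = 2043.
Frame index = 2043 × 50 + 10 = 102160.

102160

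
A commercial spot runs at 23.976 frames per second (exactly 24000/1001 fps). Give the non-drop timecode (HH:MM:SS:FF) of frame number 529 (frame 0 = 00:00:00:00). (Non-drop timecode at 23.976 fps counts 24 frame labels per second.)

00:00:22:01

529 ÷ 24 = 22 full seconds, remainder 1 frame.
22 s = 0 h 0 min 22 s.
Timecode: 00:00:22:01.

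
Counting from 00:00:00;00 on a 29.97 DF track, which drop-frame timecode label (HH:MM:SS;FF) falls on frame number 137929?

01:16:42;07

Each 10-minute DF block holds 10 × 60 × 30 − 9 × 2 = 17982 frames. 137929 ÷ 17982 → 7 full blocks, remainder 12055.
Within the partial block the first minute is 1800 frames and each further minute 1798, so 6 further minute boundaries passed. Total skipped labels = 18 × 7 + 2 × 6 = 138.
Non-drop label index = 137929 + 138 = 138067; at 30 labels/s that is 01:16:42:07, i.e. DF 01:16:42;07.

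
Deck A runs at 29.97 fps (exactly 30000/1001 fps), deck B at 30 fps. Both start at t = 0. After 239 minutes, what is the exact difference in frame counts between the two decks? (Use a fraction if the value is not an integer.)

239 min = 14340 s.
A emits 30000/1001 × 14340 = 430200000/1001 frames; B emits 30 × 14340 = 430200.
Difference = 430200/1001 frames (≈ 429.7702); B is ahead of A.

430200/1001 frames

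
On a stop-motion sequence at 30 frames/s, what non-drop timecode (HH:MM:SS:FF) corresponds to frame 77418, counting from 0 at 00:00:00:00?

00:43:00:18

77418 ÷ 30 = 2580 full seconds, remainder 18 frames.
2580 s = 0 h 43 min 0 s.
Timecode: 00:43:00:18.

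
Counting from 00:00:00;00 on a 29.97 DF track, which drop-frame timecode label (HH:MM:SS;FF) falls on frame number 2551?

00:01:25;03

Ten DF minutes hold 17982 frames, so frame 2551 lies in block 0 (frames 0–17981) with 2551 frames into that block.
The block's first minute is 1800 frames and the rest 1798 each; 2551 frames reaches minute 1, so 0 × 18 + 1 × 2 = 2 labels have been skipped so far.
Adding those back, label number 2551 + 2 = 2553 at 30 labels/s is 85 s + 3 f = 0 h 1 min 25 s frame 3, i.e. 00:01:25;03.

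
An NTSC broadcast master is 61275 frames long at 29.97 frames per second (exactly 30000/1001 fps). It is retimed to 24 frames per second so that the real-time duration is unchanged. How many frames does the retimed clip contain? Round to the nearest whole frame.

49069 frames

Frames at target rate = 61275 × (24) / (30000/1001) = 2453451/50 ≈ 49069.020.
Nearest whole frame: 49069.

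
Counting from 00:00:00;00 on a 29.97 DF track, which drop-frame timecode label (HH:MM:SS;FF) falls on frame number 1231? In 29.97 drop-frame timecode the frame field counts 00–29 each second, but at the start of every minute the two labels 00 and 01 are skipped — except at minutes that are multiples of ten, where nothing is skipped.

Ten DF minutes hold 17982 frames, so frame 1231 lies in block 0 (frames 0–17981) with 1231 frames into that block.
The block's first minute is 1800 frames and the rest 1798 each; 1231 frames reaches minute 0, so 0 × 18 + 0 × 2 = 0 labels have been skipped so far.
Adding those back, label number 1231 + 0 = 1231 at 30 labels/s is 41 s + 1 f = 0 h 0 min 41 s frame 1, i.e. 00:00:41;01.

00:00:41;01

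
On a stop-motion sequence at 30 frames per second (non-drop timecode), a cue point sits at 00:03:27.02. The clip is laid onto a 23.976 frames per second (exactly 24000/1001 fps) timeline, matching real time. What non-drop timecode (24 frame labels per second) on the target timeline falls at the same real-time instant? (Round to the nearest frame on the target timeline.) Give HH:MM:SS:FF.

Source frame index: (0×3600 + 3×60 + 27) × 30 + 2 = 6212.
Real time: 6212 / (30) = 3106/15 s.
Target frame: (3106/15) × (24000/1001) = 4969600/1001 ≈ 4964.635 → 4965.
At 24 labels/s: frame 4965 → 00:03:26:21.

00:03:26:21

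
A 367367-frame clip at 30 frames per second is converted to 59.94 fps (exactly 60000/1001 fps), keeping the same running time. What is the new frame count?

Target frames = source frames × (target rate / source rate) = 367367 × (60000/1001)/(30) = 367367 × 2000/1001 = 734000.

734000 frames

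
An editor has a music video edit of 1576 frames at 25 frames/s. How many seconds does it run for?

63.04 seconds

Running time = 1576 / (25) = 63.04 s.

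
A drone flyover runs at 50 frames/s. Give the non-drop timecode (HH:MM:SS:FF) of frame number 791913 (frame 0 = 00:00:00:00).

04:23:58:13

791913 ÷ 50 = 15838 full seconds, remainder 13 frames.
15838 s = 4 h 23 min 58 s.
Timecode: 04:23:58:13.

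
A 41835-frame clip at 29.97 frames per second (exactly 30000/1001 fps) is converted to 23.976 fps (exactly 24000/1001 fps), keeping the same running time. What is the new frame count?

Target frames = source frames × (target rate / source rate) = 41835 × (24000/1001)/(30000/1001) = 41835 × 4/5 = 33468.

33468 frames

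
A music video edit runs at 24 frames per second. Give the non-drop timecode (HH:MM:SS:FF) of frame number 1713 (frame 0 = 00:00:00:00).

00:01:11:09

1713 ÷ 24 = 71 full seconds, remainder 9 frames.
71 s = 0 h 1 min 11 s.
Timecode: 00:01:11:09.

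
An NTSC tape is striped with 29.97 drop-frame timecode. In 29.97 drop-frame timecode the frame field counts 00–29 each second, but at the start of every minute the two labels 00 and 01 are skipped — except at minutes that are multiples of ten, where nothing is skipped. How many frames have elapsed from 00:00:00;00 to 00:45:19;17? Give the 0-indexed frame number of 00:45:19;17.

81505

As if non-drop at 30 labels/s: (0 × 3600 + 45 × 60 + 19) × 30 + 17 = 81587.
Minute boundaries passed: 45; those not divisible by 10: 45 − 4 = 41; dropped labels = 2 × 41 = 82.
Actual frame index = 81587 − 82 = 81505.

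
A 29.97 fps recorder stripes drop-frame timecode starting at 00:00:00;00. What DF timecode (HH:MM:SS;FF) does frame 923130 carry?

08:33:21;24

Ten DF minutes hold 17982 frames, so frame 923130 lies in block 51 (frames 917082–935063) with 6048 frames into that block.
The block's first minute is 1800 frames and the rest 1798 each; 6048 frames reaches minute 3, so 51 × 18 + 3 × 2 = 924 labels have been skipped so far.
Adding those back, label number 923130 + 924 = 924054 at 30 labels/s is 30801 s + 24 f = 8 h 33 min 21 s frame 24, i.e. 08:33:21;24.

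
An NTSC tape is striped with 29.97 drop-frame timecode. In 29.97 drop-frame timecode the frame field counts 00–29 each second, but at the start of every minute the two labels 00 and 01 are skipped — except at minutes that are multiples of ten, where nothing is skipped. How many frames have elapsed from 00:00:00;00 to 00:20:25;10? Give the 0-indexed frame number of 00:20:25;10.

Complete 10-minute blocks: 2, each 17982 frames → 35964.
Remaining 0 whole minutes in the current block: 0 frames.
Within the current minute: 25 × 30 + 10 = 760. Total = 35964 + 0 + 760 = 36724.

36724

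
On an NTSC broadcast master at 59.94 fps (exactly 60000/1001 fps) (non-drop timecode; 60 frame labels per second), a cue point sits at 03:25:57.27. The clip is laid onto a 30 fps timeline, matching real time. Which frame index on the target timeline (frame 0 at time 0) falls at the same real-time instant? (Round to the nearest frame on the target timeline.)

Source frame index: (3×3600 + 25×60 + 57) × 60 + 27 = 741447.
Real time: 741447 / (60000/1001) = 247396149/20000 s.
Target frame: (247396149/20000) × (30) = 742188447/2000 ≈ 371094.224 → 371094.

frame 371094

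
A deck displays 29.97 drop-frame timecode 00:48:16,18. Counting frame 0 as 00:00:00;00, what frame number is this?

As if non-drop at 30 labels/s: (0 × 3600 + 48 × 60 + 16) × 30 + 18 = 86898.
Minute boundaries passed: 48; those not divisible by 10: 48 − 4 = 44; dropped labels = 2 × 44 = 88.
Actual frame index = 86898 − 88 = 86810.

86810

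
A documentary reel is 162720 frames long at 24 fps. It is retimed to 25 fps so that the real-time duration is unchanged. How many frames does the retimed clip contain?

169500 frames

Target frames = source frames × (target rate / source rate) = 162720 × (25)/(24) = 162720 × 25/24 = 169500.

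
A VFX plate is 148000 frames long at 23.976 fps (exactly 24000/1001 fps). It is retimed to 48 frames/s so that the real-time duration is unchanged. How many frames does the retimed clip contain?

296296 frames

Target frames = source frames × (target rate / source rate) = 148000 × (48)/(24000/1001) = 148000 × 1001/500 = 296296.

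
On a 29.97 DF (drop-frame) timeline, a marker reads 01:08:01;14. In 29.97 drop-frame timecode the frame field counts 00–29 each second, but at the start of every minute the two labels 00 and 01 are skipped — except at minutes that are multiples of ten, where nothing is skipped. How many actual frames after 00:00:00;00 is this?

Complete 10-minute blocks: 6, each 17982 frames → 107892.
Remaining 8 whole minutes in the current block: 1800 + 7 × 1798 = 14386 frames.
Within the current minute: 1 × 30 + 14 − 2 = 42 (labels ;00/;01 skipped at this minute). Total = 107892 + 14386 + 42 = 122320.

122320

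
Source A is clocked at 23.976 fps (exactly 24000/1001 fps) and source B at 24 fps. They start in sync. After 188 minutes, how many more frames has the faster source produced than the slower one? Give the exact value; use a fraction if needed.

270720/1001 frames

188 min = 11280 s.
A emits 24000/1001 × 11280 = 270720000/1001 frames; B emits 24 × 11280 = 270720.
Difference = 270720/1001 frames (≈ 270.4496); B is ahead of A.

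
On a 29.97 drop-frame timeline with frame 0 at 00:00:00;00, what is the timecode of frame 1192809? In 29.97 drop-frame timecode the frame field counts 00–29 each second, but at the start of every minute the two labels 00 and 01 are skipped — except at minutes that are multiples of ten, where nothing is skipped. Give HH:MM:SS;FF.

Each 10-minute DF block holds 10 × 60 × 30 − 9 × 2 = 17982 frames. 1192809 ÷ 17982 → 66 full blocks, remainder 5997.
Within the partial block the first minute is 1800 frames and each further minute 1798, so 3 further minute boundaries passed. Total skipped labels = 18 × 66 + 2 × 3 = 1194.
Non-drop label index = 1192809 + 1194 = 1194003; at 30 labels/s that is 11:03:20:03, i.e. DF 11:03:20;03.

11:03:20;03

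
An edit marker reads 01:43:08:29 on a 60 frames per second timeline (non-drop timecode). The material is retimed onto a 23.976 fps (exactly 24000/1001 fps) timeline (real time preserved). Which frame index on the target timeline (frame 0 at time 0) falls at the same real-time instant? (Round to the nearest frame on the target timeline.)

Source frame index: (1×3600 + 43×60 + 8) × 60 + 29 = 371309.
Real time: 371309 / (60) = 371309/60 s.
Target frame: (371309/60) × (24000/1001) = 148523600/1001 ≈ 148375.225 → 148375.

frame 148375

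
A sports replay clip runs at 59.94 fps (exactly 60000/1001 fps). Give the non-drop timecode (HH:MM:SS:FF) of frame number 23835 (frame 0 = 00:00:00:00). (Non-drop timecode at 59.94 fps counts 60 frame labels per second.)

23835 ÷ 60 = 397 full seconds, remainder 15 frames.
397 s = 0 h 6 min 37 s.
Timecode: 00:06:37:15.

00:06:37:15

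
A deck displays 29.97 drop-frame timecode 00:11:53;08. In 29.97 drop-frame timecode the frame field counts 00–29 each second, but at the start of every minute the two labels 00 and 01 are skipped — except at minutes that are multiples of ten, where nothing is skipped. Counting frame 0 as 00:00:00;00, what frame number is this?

21378

As if non-drop at 30 labels/s: (0 × 3600 + 11 × 60 + 53) × 30 + 8 = 21398.
Minute boundaries passed: 11; those not divisible by 10: 11 − 1 = 10; dropped labels = 2 × 10 = 20.
Actual frame index = 21398 − 20 = 21378.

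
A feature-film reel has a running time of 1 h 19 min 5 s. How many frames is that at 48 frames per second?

227760 frames

1 h 19 min 5 s = 4745 s.
Frames = 4745 × 48 = 227760.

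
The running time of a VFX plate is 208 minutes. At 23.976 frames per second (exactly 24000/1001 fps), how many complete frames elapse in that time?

299220 frames

208 min = 12480 s.
Frames = 12480 × 24000/1001 = 23040000/77 ≈ 299220.7792.
Complete frames: 299220.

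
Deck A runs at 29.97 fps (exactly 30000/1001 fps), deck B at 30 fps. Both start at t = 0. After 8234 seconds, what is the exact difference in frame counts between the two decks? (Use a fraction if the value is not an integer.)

A emits 30000/1001 × 8234 = 247020000/1001 frames; B emits 30 × 8234 = 247020.
Difference = 247020/1001 frames (≈ 246.7732); B is ahead of A.

247020/1001 frames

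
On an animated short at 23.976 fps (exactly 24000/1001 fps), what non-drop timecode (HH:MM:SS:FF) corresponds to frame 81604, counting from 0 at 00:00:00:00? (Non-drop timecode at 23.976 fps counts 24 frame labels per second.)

81604 ÷ 24 = 3400 full seconds, remainder 4 frames.
3400 s = 0 h 56 min 40 s.
Timecode: 00:56:40:04.

00:56:40:04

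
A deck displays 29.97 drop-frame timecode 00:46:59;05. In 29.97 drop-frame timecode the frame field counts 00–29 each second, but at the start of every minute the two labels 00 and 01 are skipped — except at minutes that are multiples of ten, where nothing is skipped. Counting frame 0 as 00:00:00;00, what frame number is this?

84491

Complete 10-minute blocks: 4, each 17982 frames → 71928.
Remaining 6 whole minutes in the current block: 1800 + 5 × 1798 = 10790 frames.
Within the current minute: 59 × 30 + 5 − 2 = 1773 (labels ;00/;01 skipped at this minute). Total = 71928 + 10790 + 1773 = 84491.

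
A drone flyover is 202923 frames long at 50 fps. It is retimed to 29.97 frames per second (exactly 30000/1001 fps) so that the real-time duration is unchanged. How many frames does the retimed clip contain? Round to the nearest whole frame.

121632 frames

Frames at target rate = 202923 × (30000/1001) / (50) = 17393400/143 ≈ 121632.168.
Nearest whole frame: 121632.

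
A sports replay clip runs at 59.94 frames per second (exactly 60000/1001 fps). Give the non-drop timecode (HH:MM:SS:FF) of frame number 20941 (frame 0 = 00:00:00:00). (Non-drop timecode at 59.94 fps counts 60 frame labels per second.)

20941 ÷ 60 = 349 full seconds, remainder 1 frame.
349 s = 0 h 5 min 49 s.
Timecode: 00:05:49:01.

00:05:49:01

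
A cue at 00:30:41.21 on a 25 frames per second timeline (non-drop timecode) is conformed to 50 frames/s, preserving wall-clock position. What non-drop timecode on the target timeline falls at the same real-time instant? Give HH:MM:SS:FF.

00:30:41:42

Source frame index: (0×3600 + 30×60 + 41) × 25 + 21 = 46046.
Real time: 46046 / (25) = 46046/25 s.
Target frame: (46046/25) × (50) = 92092.
At 50 labels/s: frame 92092 → 00:30:41:42.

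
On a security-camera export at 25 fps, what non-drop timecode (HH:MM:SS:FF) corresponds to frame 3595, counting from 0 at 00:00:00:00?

00:02:23:20

3595 ÷ 25 = 143 full seconds, remainder 20 frames.
143 s = 0 h 2 min 23 s.
Timecode: 00:02:23:20.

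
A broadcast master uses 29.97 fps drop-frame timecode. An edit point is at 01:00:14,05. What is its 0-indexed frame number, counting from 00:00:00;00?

108317

As if non-drop at 30 labels/s: (1 × 3600 + 0 × 60 + 14) × 30 + 5 = 108425.
Minute boundaries passed: 60; those not divisible by 10: 60 − 6 = 54; dropped labels = 2 × 54 = 108.
Actual frame index = 108425 − 108 = 108317.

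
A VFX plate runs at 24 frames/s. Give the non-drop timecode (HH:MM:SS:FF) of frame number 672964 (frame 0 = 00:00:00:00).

672964 ÷ 24 = 28040 full seconds, remainder 4 frames.
28040 s = 7 h 47 min 20 s.
Timecode: 07:47:20:04.

07:47:20:04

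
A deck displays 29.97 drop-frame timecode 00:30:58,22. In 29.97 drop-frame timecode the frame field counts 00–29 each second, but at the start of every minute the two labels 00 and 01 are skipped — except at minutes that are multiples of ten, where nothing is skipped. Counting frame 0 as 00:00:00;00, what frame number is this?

55708

As if non-drop at 30 labels/s: (0 × 3600 + 30 × 60 + 58) × 30 + 22 = 55762.
Minute boundaries passed: 30; those not divisible by 10: 30 − 3 = 27; dropped labels = 2 × 27 = 54.
Actual frame index = 55762 − 54 = 55708.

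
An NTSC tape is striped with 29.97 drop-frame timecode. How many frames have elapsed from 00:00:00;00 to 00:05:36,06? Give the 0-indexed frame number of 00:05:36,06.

10076

Complete 10-minute blocks: 0, each 17982 frames → 0.
Remaining 5 whole minutes in the current block: 1800 + 4 × 1798 = 8992 frames.
Within the current minute: 36 × 30 + 6 − 2 = 1084 (labels ;00/;01 skipped at this minute). Total = 0 + 8992 + 1084 = 10076.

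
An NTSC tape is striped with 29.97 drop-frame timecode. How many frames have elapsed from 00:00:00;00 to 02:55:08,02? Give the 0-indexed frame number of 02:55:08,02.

314926

Complete 10-minute blocks: 17, each 17982 frames → 305694.
Remaining 5 whole minutes in the current block: 1800 + 4 × 1798 = 8992 frames.
Within the current minute: 8 × 30 + 2 − 2 = 240 (labels ;00/;01 skipped at this minute). Total = 305694 + 8992 + 240 = 314926.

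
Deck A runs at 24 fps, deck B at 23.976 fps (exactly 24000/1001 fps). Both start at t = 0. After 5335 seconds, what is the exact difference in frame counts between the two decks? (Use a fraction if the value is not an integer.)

A emits 24 × 5335 = 128040 frames; B emits 24000/1001 × 5335 = 11640000/91.
Difference = 11640/91 frames (≈ 127.9121); B is behind A.

11640/91 frames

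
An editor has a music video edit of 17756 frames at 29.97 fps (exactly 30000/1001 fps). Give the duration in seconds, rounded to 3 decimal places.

592.459 seconds

Running time = 17756 × 1001/30000 = 4443439/7500 s ≈ 592.459 s.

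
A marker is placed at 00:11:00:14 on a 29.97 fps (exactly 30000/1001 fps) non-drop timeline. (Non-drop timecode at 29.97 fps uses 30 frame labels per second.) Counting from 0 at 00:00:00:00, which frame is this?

19814

Total seconds to the label: (0 × 3600 + 11 × 60 + 0) = 660.
Frame index = 660 × 30 + 14 = 19814.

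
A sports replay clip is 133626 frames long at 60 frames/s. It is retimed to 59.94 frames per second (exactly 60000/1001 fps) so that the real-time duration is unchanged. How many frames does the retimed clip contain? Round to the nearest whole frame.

133493 frames

Frames at target rate = 133626 × (60000/1001) / (60) = 133626000/1001 ≈ 133492.507.
Nearest whole frame: 133493.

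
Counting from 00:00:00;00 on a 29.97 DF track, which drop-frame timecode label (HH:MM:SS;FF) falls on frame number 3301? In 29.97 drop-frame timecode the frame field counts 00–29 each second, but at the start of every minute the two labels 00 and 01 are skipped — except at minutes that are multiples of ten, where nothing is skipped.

00:01:50;03

Ten DF minutes hold 17982 frames, so frame 3301 lies in block 0 (frames 0–17981) with 3301 frames into that block.
The block's first minute is 1800 frames and the rest 1798 each; 3301 frames reaches minute 1, so 0 × 18 + 1 × 2 = 2 labels have been skipped so far.
Adding those back, label number 3301 + 2 = 3303 at 30 labels/s is 110 s + 3 f = 0 h 1 min 50 s frame 3, i.e. 00:01:50;03.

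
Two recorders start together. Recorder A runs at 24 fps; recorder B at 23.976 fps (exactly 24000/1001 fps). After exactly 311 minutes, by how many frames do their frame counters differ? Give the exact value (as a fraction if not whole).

447840/1001 frames

311 min = 18660 s.
A emits 24 × 18660 = 447840 frames; B emits 24000/1001 × 18660 = 447840000/1001.
Difference = 447840/1001 frames (≈ 447.3926); B is behind A.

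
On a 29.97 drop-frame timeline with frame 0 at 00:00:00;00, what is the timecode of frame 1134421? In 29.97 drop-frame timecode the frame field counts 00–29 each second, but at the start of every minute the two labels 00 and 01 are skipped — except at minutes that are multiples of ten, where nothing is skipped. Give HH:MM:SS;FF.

10:30:51;25

Ten DF minutes hold 17982 frames, so frame 1134421 lies in block 63 (frames 1132866–1150847) with 1555 frames into that block.
The block's first minute is 1800 frames and the rest 1798 each; 1555 frames reaches minute 0, so 63 × 18 + 0 × 2 = 1134 labels have been skipped so far.
Adding those back, label number 1134421 + 1134 = 1135555 at 30 labels/s is 37851 s + 25 f = 10 h 30 min 51 s frame 25, i.e. 10:30:51;25.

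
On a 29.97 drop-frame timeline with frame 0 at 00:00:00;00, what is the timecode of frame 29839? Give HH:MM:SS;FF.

Ten DF minutes hold 17982 frames, so frame 29839 lies in block 1 (frames 17982–35963) with 11857 frames into that block.
The block's first minute is 1800 frames and the rest 1798 each; 11857 frames reaches minute 6, so 1 × 18 + 6 × 2 = 30 labels have been skipped so far.
Adding those back, label number 29839 + 30 = 29869 at 30 labels/s is 995 s + 19 f = 0 h 16 min 35 s frame 19, i.e. 00:16:35;19.

00:16:35;19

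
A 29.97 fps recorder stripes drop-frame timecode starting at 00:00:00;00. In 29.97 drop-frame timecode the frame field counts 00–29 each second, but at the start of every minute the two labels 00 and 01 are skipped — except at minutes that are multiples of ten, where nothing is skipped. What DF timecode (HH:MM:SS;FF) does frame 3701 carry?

Each 10-minute DF block holds 10 × 60 × 30 − 9 × 2 = 17982 frames. 3701 ÷ 17982 → 0 full blocks, remainder 3701.
Within the partial block the first minute is 1800 frames and each further minute 1798, so 2 further minute boundaries passed. Total skipped labels = 18 × 0 + 2 × 2 = 4.
Non-drop label index = 3701 + 4 = 3705; at 30 labels/s that is 00:02:03:15, i.e. DF 00:02:03;15.

00:02:03;15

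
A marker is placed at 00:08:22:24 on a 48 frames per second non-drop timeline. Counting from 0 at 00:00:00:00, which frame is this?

24120

Total seconds to the label: (0 × 3600 + 8 × 60 + 22) = 502.
Frame index = 502 × 48 + 24 = 24120.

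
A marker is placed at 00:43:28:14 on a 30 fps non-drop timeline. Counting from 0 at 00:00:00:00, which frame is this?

Total seconds to the label: (0 × 3600 + 43 × 60 + 28) = 2608.
Frame index = 2608 × 30 + 14 = 78254.

frame 78254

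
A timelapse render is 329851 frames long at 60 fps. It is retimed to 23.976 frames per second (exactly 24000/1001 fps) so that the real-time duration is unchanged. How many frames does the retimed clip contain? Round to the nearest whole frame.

131809 frames

Frames at target rate = 329851 × (24000/1001) / (60) = 131940400/1001 ≈ 131808.591.
Nearest whole frame: 131809.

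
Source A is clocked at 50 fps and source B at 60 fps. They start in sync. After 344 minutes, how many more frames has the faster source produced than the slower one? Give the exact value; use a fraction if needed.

344 min = 20640 s.
A emits 50 × 20640 = 1032000 frames; B emits 60 × 20640 = 1238400.
Difference = 206400 frames; B is ahead of A.

206400 frames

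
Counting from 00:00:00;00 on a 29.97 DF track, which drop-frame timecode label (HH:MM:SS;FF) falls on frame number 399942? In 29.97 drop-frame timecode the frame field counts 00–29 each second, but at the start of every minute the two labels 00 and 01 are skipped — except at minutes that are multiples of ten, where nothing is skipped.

Ten DF minutes hold 17982 frames, so frame 399942 lies in block 22 (frames 395604–413585) with 4338 frames into that block.
The block's first minute is 1800 frames and the rest 1798 each; 4338 frames reaches minute 2, so 22 × 18 + 2 × 2 = 400 labels have been skipped so far.
Adding those back, label number 399942 + 400 = 400342 at 30 labels/s is 13344 s + 22 f = 3 h 42 min 24 s frame 22, i.e. 03:42:24;22.

03:42:24;22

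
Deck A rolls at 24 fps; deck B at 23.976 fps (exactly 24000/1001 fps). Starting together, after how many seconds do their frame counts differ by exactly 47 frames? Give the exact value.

47047/24 seconds

The gap grows by |24000/1001 − 24| = 24/1001 frames per second.
Time for a 47-frame gap: 47 ÷ (24/1001) = 47047/24 s.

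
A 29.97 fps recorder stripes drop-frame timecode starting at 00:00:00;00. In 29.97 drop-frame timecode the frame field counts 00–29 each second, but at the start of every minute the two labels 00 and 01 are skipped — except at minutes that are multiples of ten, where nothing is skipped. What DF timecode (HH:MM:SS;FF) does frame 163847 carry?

Ten DF minutes hold 17982 frames, so frame 163847 lies in block 9 (frames 161838–179819) with 2009 frames into that block.
The block's first minute is 1800 frames and the rest 1798 each; 2009 frames reaches minute 1, so 9 × 18 + 1 × 2 = 164 labels have been skipped so far.
Adding those back, label number 163847 + 164 = 164011 at 30 labels/s is 5467 s + 1 f = 1 h 31 min 7 s frame 1, i.e. 01:31:07;01.

01:31:07;01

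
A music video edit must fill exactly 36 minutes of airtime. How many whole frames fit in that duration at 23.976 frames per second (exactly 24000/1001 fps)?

36 min = 2160 s.
Frames = 2160 × 24000/1001 = 51840000/1001 ≈ 51788.2118.
Complete frames: 51788.

51788 frames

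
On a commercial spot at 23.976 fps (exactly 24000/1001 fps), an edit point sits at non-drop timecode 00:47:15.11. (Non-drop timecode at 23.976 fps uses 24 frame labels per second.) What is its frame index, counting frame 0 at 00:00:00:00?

68051

Total seconds to the label: (0 × 3600 + 47 × 60 + 15) = 2835.
Frame index = 2835 × 24 + 11 = 68051.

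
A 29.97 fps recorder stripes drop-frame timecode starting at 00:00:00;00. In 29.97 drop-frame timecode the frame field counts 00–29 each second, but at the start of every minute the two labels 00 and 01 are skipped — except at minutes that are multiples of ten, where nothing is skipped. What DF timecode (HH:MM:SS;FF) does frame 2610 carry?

Each 10-minute DF block holds 10 × 60 × 30 − 9 × 2 = 17982 frames. 2610 ÷ 17982 → 0 full blocks, remainder 2610.
Within the partial block the first minute is 1800 frames and each further minute 1798, so 1 further minute boundary passed. Total skipped labels = 18 × 0 + 2 × 1 = 2.
Non-drop label index = 2610 + 2 = 2612; at 30 labels/s that is 00:01:27:02, i.e. DF 00:01:27;02.

00:01:27;02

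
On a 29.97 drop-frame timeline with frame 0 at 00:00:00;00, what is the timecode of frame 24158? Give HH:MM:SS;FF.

Ten DF minutes hold 17982 frames, so frame 24158 lies in block 1 (frames 17982–35963) with 6176 frames into that block.
The block's first minute is 1800 frames and the rest 1798 each; 6176 frames reaches minute 3, so 1 × 18 + 3 × 2 = 24 labels have been skipped so far.
Adding those back, label number 24158 + 24 = 24182 at 30 labels/s is 806 s + 2 f = 0 h 13 min 26 s frame 2, i.e. 00:13:26;02.

00:13:26;02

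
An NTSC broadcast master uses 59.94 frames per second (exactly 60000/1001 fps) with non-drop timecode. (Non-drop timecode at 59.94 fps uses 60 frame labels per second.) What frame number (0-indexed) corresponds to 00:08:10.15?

Total seconds to the label: (0 × 3600 + 8 × 60 + 10) = 490.
Frame index = 490 × 60 + 15 = 29415.

frame 29415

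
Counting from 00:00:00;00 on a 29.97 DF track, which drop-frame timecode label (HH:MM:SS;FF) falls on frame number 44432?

Ten DF minutes hold 17982 frames, so frame 44432 lies in block 2 (frames 35964–53945) with 8468 frames into that block.
The block's first minute is 1800 frames and the rest 1798 each; 8468 frames reaches minute 4, so 2 × 18 + 4 × 2 = 44 labels have been skipped so far.
Adding those back, label number 44432 + 44 = 44476 at 30 labels/s is 1482 s + 16 f = 0 h 24 min 42 s frame 16, i.e. 00:24:42;16.

00:24:42;16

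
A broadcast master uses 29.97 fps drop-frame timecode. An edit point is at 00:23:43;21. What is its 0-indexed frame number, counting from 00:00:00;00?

As if non-drop at 30 labels/s: (0 × 3600 + 23 × 60 + 43) × 30 + 21 = 42711.
Minute boundaries passed: 23; those not divisible by 10: 23 − 2 = 21; dropped labels = 2 × 21 = 42.
Actual frame index = 42711 − 42 = 42669.

42669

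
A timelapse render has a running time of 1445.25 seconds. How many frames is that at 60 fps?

86715 frames

Frames = 1445.25 × 60 = 86715.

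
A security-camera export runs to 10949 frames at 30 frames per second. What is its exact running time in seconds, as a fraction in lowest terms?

Running time = 10949 ÷ (30) = 10949 × 1/30 = 10949/30 s.

10949/30 seconds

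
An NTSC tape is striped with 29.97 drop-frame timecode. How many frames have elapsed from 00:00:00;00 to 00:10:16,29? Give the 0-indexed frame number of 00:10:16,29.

18491

As if non-drop at 30 labels/s: (0 × 3600 + 10 × 60 + 16) × 30 + 29 = 18509.
Minute boundaries passed: 10; those not divisible by 10: 10 − 1 = 9; dropped labels = 2 × 9 = 18.
Actual frame index = 18509 − 18 = 18491.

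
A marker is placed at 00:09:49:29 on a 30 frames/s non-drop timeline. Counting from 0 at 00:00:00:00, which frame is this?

frame 17699

Total seconds to the label: (0 × 3600 + 9 × 60 + 49) = 589.
Frame index = 589 × 30 + 29 = 17699.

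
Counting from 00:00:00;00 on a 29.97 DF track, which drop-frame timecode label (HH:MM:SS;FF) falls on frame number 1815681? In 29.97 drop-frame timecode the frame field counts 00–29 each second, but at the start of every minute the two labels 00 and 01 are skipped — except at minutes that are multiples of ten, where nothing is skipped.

Each 10-minute DF block holds 10 × 60 × 30 − 9 × 2 = 17982 frames. 1815681 ÷ 17982 → 100 full blocks, remainder 17481.
Within the partial block the first minute is 1800 frames and each further minute 1798, so 9 further minute boundaries passed. Total skipped labels = 18 × 100 + 2 × 9 = 1818.
Non-drop label index = 1815681 + 1818 = 1817499; at 30 labels/s that is 16:49:43:09, i.e. DF 16:49:43;09.

16:49:43;09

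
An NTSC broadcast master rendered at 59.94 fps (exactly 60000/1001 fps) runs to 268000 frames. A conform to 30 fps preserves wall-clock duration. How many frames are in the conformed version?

Target frames = source frames × (target rate / source rate) = 268000 × (30)/(60000/1001) = 268000 × 1001/2000 = 134134.

134134 frames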